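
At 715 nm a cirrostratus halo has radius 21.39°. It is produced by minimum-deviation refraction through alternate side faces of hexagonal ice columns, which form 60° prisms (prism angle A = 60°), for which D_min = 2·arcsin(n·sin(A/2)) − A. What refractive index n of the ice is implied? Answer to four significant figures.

1.304

Rearranging: n = sin((D_min + A)/2) / sin(A/2).
(D_min + A)/2 = (21.39° + 60°)/2 = 40.695°.
n = sin 40.695° / sin 30° = 0.6520 / 0.5000 = 1.3041.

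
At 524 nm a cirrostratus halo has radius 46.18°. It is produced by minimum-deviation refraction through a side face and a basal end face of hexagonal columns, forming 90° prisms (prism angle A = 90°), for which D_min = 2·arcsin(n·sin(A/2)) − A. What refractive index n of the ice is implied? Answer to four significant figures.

Rearranging: n = sin((D_min + A)/2) / sin(A/2).
(D_min + A)/2 = (46.18° + 90°)/2 = 68.090°.
n = sin 68.090° / sin 45° = 0.9278 / 0.7071 = 1.3121.

1.312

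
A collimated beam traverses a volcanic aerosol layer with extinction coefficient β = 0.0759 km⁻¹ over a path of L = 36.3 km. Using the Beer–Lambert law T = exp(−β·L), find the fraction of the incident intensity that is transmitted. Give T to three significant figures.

τ = β·L = 0.0759 × 36.3 = 2.7552.
T = exp(−2.7552) = 0.0636.

0.0636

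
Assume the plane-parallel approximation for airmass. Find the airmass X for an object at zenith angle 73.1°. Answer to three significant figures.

X = sec z = 1/cos 73.1° = 1/0.2907 = 3.4399.

3.44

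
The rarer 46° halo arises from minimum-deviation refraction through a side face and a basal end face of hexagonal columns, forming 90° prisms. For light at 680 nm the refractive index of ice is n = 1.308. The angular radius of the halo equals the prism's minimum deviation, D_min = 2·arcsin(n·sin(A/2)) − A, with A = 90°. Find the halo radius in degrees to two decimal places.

45.31°

n·sin(A/2) = 1.308 × sin 45° = 1.308 × 0.7071 = 0.9249.
D_min = 2·arcsin(0.9249) − 90° = 2 × 67.653° − 90° = 45.305°.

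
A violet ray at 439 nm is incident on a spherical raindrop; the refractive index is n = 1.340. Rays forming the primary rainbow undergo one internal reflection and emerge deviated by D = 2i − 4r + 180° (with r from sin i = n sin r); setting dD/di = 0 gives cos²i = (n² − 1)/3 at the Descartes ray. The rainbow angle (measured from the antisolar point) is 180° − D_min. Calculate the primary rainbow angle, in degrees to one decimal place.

41.1°

cos²i = (1.79560 − 1)/3 = 0.26520; i = arccos(0.51498) = 59.004°.
sin r = sin 59.004°/1.340 = 0.63971; r = 39.770°.
D_min = 2·59.004° − 4·39.770° + 180° = 138.929°.
Rainbow angle = 180° − D_min = 41.071°.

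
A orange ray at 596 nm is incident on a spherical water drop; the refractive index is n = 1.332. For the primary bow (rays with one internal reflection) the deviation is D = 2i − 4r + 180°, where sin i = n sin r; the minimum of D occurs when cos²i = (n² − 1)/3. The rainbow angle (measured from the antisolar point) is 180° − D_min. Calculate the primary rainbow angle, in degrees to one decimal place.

42.2°

cos²i = (1.77422 − 1)/3 = 0.25807; i = arccos(0.50801) = 59.469°.
sin r = sin 59.469°/1.332 = 0.64666; r = 40.290°.
D_min = 2·59.469° − 4·40.290° + 180° = 137.776°.
Rainbow angle = 180° − D_min = 42.224°.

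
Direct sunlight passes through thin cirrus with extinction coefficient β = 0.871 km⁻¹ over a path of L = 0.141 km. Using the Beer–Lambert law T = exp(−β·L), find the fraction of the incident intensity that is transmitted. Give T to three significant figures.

τ = β·L = 0.871 × 0.141 = 0.1228.
T = exp(−0.1228) = 0.8844.

0.884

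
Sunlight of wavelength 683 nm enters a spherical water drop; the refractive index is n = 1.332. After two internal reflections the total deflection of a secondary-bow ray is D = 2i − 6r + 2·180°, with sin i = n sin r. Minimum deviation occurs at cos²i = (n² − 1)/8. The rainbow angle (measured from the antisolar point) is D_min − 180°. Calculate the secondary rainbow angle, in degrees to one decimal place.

cos²i = (1.77422 − 1)/8 = 0.09678; i = arccos(0.31109) = 71.875°.
sin r = sin 71.875°/1.332 = 0.71350; r = 45.520°.
D_min = 2·71.875° − 6·45.520° + 360° = 230.628°.
Rainbow angle = D_min − 180° = 50.628°.

50.6°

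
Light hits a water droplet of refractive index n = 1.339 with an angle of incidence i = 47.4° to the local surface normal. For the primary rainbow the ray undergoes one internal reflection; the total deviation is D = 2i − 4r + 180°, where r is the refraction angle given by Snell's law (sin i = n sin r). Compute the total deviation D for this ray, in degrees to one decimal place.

141.4°

sin r = sin 47.4° / 1.339 = 0.7361/1.339 = 0.5497; r = 33.35°.
D = 2·47.4° − 4·33.35° + 180° = 94.80° − 133.40° + 180° = 141.40°.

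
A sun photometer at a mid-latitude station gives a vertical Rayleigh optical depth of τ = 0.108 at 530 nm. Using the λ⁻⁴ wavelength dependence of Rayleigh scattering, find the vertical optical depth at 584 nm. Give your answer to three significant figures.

τ(584 nm) = τ(530 nm) × (530/584)⁴ = 0.108 × (0.9075)⁴ = 0.108 × 0.6783 = 0.0733.

0.0733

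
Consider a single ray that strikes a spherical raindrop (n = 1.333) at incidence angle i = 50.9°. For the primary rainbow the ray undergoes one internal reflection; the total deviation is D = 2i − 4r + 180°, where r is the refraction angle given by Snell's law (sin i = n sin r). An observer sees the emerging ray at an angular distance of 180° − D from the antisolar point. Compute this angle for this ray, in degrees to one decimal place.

sin r = sin 50.9° / 1.333 = 0.7760/1.333 = 0.5822; r = 35.60°.
D = 2·50.9° − 4·35.60° + 180° = 101.80° − 142.42° + 180° = 139.38°.
Angle from antisolar point = 180° − D = 40.62°.

40.6°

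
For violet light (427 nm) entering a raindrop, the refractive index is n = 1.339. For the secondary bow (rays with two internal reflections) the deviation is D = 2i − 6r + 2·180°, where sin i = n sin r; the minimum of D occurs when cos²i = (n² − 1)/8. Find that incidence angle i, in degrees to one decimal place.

cos²i = (1.339² − 1)/8 = (1.79292 − 1)/8 = 0.09912.
cos i = 0.31483, so i = 71.650°.

71.6°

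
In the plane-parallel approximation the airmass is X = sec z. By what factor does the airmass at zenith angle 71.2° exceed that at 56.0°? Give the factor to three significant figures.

X(71.2°)/X(56.0°) = sec 71.2° / sec 56.0° = cos 56.0° / cos 71.2° = 0.5592/0.3223 = 1.7352.

1.74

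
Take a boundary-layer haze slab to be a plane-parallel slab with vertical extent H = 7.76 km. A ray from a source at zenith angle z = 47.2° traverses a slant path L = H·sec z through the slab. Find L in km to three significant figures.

11.4 km

sec z = 1/cos 47.2° = 1.4718.
L = 7.76 × 1.4718 = 11.421 km.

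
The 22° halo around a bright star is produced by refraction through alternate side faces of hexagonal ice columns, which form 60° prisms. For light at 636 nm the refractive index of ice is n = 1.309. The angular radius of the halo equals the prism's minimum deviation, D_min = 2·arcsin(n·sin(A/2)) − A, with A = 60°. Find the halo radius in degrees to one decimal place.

n·sin(A/2) = 1.309 × sin 30° = 1.309 × 0.5000 = 0.6545.
D_min = 2·arcsin(0.6545) − 60° = 2 × 40.882° − 60° = 21.763°.

21.8°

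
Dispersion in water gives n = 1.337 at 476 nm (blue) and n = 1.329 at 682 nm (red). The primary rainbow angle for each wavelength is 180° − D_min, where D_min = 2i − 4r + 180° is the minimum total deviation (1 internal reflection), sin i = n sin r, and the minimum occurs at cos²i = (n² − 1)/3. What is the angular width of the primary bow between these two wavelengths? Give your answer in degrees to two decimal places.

1.16°

At 476 nm (n = 1.337): cos²i = 0.26252 → i = 59.178°, r = 39.964°, D_min = 138.500°, rainbow angle = 41.500°.
At 682 nm (n = 1.329): cos²i = 0.25541 → i = 59.643°, r = 40.487°, D_min = 137.337°, rainbow angle = 42.663°.
Angular width = |41.500° − 42.663°| = 1.163°.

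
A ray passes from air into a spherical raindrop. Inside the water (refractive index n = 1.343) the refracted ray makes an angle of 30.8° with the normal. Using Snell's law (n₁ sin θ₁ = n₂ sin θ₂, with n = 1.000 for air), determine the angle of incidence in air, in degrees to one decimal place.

43.4°

Snell: sin θ_i = n · sin θ_r = 1.343 × sin 30.8° = 1.343 × 0.5120 = 0.6877.
θ_i = arcsin(0.6877) = 43.45°.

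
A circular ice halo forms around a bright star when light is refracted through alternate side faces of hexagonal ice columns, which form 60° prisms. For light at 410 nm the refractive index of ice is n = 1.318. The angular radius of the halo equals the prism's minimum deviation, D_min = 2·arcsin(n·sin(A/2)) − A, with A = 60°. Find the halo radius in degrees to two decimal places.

n·sin(A/2) = 1.318 × sin 30° = 1.318 × 0.5000 = 0.6590.
D_min = 2·arcsin(0.6590) − 60° = 2 × 41.224° − 60° = 22.447°.

22.45°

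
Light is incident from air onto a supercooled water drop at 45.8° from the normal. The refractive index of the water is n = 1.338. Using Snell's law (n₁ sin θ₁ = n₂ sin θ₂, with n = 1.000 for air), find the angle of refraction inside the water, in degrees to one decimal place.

Snell: sin θ_r = sin θ_i / n = sin 45.8° / 1.338 = 0.7169 / 1.338 = 0.5358.
θ_r = arcsin(0.5358) = 32.40°.

32.4°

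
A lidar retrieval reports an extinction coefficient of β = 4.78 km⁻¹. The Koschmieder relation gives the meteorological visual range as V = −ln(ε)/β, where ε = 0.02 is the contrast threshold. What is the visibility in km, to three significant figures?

V = −ln(0.02) / 4.78 = 3.912 / 4.78 = 0.8184 km.

0.818 km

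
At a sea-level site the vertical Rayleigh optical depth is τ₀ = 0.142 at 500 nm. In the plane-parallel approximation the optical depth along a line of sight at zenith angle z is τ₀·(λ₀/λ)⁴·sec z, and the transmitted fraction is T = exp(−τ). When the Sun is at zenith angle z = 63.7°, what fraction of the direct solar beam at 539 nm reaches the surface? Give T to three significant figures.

sec 63.7° = 2.2570.
τ = 0.142 × (500/539)⁴ × 2.2570 = 0.142 × 0.7405 × 2.2570 = 0.2373.
T = exp(−0.2373) = 0.7887.

0.789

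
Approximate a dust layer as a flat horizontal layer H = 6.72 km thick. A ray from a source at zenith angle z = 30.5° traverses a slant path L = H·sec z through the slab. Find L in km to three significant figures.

sec z = 1/cos 30.5° = 1.1606.
L = 6.72 × 1.1606 = 7.799 km.

7.80 km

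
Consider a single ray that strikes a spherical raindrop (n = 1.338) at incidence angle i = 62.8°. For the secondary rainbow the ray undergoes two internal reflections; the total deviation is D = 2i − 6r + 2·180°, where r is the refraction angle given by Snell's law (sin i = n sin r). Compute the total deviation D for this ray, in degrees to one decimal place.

sin r = sin 62.8° / 1.338 = 0.8894/1.338 = 0.6647; r = 41.66°.
D = 2·62.8° − 6·41.66° + 2·180° = 125.60° − 249.97° + 360° = 235.63°.

235.6°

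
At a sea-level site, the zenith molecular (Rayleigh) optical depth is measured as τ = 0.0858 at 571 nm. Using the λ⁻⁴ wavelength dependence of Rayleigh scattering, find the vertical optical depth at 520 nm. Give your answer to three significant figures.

τ(520 nm) = τ(571 nm) × (571/520)⁴ = 0.0858 × (1.0981)⁴ = 0.0858 × 1.4539 = 0.1247.

0.125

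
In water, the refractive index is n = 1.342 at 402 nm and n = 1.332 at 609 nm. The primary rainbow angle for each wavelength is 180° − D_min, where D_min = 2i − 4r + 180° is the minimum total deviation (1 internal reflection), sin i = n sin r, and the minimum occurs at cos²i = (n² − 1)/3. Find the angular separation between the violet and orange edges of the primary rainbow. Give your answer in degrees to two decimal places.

At 402 nm (n = 1.342): cos²i = 0.26699 → i = 58.888°, r = 39.641°, D_min = 139.213°, rainbow angle = 40.787°.
At 609 nm (n = 1.332): cos²i = 0.25807 → i = 59.469°, r = 40.290°, D_min = 137.776°, rainbow angle = 42.224°.
Angular width = |40.787° − 42.224°| = 1.437°.

1.44°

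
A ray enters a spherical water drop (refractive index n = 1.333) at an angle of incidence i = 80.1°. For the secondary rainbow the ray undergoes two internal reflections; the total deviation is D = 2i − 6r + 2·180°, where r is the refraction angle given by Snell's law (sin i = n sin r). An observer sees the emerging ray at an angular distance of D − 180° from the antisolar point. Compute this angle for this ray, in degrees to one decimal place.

54.3°

sin r = sin 80.1° / 1.333 = 0.9851/1.333 = 0.7390; r = 47.65°.
D = 2·80.1° − 6·47.65° + 2·180° = 160.20° − 285.89° + 360° = 234.31°.
Angle from antisolar point = D − 180° = 54.31°.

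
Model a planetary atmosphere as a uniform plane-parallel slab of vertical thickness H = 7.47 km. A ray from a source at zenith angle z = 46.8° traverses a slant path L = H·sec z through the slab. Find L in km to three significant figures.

sec z = 1/cos 46.8° = 1.4608.
L = 7.47 × 1.4608 = 10.912 km.

10.9 km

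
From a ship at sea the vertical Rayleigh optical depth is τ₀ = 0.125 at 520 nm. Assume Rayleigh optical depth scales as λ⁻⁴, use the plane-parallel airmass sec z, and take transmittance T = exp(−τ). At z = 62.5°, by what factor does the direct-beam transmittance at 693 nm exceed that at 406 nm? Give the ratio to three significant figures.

Airmass: sec 62.5° = 2.1657.
τ(693 nm) = 0.125 × (520/693)⁴ × 2.1657 = 0.125 × 0.3170 × 2.1657 = 0.0858.
τ(406 nm) = 0.125 × (520/406)⁴ × 2.1657 = 0.125 × 2.6910 × 2.1657 = 0.7285.
T(693)/T(406) = exp(τ_B − τ_A) = exp(0.6427) = 1.9015.

1.90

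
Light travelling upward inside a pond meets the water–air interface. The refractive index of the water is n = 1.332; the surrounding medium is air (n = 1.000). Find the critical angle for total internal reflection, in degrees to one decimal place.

48.7°

sin θ_c = n_air / n = 1.000 / 1.332 = 0.7508.
θ_c = arcsin(0.7508) = 48.66°.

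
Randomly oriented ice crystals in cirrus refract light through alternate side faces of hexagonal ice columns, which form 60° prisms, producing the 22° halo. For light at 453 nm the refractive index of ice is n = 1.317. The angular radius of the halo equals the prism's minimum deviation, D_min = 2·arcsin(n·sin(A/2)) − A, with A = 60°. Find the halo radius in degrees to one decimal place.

22.4°

n·sin(A/2) = 1.317 × sin 30° = 1.317 × 0.5000 = 0.6585.
D_min = 2·arcsin(0.6585) − 60° = 2 × 41.186° − 60° = 22.371°.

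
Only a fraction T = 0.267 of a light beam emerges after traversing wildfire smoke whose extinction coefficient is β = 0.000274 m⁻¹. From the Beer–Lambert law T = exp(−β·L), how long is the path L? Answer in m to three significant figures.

4820 m

Beer–Lambert: T = exp(−βL) ⇒ L = −ln(T)/β = −ln(0.267)/0.000274 = 1.3205/0.000274 = 4819 m.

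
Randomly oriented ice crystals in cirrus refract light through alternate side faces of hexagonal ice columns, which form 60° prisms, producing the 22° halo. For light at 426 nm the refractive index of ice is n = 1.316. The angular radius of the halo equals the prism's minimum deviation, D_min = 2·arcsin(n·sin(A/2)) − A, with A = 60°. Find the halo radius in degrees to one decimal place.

n·sin(A/2) = 1.316 × sin 30° = 1.316 × 0.5000 = 0.6580.
D_min = 2·arcsin(0.6580) − 60° = 2 × 41.148° − 60° = 22.295°.

22.3°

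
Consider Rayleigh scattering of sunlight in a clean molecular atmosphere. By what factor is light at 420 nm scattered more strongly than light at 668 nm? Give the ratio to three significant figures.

Rayleigh scattering ∝ λ⁻⁴, so the ratio of coefficients is the inverse fourth power of the wavelength ratio.
σ(420)/σ(668) = (668/420)⁴ = (1.5905)⁴ = 6.399.

6.40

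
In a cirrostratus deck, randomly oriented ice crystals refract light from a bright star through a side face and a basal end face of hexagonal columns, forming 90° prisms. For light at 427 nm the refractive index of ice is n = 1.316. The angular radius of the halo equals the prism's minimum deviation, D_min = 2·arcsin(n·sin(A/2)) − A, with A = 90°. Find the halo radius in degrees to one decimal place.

47.0°

n·sin(A/2) = 1.316 × sin 45° = 1.316 × 0.7071 = 0.9306.
D_min = 2·arcsin(0.9306) − 90° = 2 × 68.521° − 90° = 47.042°.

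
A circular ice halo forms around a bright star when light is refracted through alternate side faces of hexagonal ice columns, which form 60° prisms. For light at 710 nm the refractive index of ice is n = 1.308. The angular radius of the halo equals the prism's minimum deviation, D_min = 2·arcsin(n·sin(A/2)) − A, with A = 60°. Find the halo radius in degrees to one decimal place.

21.7°

n·sin(A/2) = 1.308 × sin 30° = 1.308 × 0.5000 = 0.6540.
D_min = 2·arcsin(0.6540) − 60° = 2 × 40.844° − 60° = 21.688°.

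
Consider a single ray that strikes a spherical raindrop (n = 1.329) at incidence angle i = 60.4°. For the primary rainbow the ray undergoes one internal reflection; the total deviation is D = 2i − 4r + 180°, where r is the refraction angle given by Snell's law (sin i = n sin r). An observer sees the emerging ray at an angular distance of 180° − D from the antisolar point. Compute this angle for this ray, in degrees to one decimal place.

sin r = sin 60.4° / 1.329 = 0.8695/1.329 = 0.6542; r = 40.86°.
D = 2·60.4° − 4·40.86° + 180° = 120.80° − 163.45° + 180° = 137.35°.
Angle from antisolar point = 180° − D = 42.65°.

42.7°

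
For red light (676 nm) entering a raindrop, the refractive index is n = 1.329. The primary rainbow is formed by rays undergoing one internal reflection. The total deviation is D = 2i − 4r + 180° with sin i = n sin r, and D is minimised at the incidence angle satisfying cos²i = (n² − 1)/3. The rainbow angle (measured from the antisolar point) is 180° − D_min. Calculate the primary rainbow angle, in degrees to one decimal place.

cos²i = (1.76624 − 1)/3 = 0.25541; i = arccos(0.50538) = 59.643°.
sin r = sin 59.643°/1.329 = 0.64928; r = 40.487°.
D_min = 2·59.643° − 4·40.487° + 180° = 137.337°.
Rainbow angle = 180° − D_min = 42.663°.

42.7°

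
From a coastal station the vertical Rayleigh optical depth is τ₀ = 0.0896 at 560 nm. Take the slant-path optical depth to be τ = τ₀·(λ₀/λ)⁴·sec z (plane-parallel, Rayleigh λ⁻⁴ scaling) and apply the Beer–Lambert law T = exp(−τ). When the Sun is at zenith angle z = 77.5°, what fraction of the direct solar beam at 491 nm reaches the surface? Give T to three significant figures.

sec 77.5° = 4.6202.
τ = 0.0896 × (560/491)⁴ × 4.6202 = 0.0896 × 1.6921 × 4.6202 = 0.7005.
T = exp(−0.7005) = 0.4963.

0.496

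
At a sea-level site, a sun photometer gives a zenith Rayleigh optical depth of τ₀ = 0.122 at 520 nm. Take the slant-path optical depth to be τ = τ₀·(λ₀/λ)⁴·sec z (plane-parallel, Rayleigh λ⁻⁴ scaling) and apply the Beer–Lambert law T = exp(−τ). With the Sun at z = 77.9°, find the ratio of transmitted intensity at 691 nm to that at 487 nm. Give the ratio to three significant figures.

Airmass: sec 77.9° = 4.7706.
τ(691 nm) = 0.122 × (520/691)⁴ × 4.7706 = 0.122 × 0.3207 × 4.7706 = 0.1867.
τ(487 nm) = 0.122 × (520/487)⁴ × 4.7706 = 0.122 × 1.2999 × 4.7706 = 0.7565.
T(691)/T(487) = exp(τ_B − τ_A) = exp(0.5699) = 1.7681.

1.77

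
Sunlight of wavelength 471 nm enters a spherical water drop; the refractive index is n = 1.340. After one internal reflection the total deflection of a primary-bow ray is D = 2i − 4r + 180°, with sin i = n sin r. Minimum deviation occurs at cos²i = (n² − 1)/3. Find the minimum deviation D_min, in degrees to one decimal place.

cos²i = (1.79560 − 1)/3 = 0.26520; i = arccos(0.51498) = 59.004°.
sin r = sin 59.004°/1.340 = 0.63971; r = 39.770°.
D_min = 2·59.004° − 4·39.770° + 180° = 138.929°.

138.9°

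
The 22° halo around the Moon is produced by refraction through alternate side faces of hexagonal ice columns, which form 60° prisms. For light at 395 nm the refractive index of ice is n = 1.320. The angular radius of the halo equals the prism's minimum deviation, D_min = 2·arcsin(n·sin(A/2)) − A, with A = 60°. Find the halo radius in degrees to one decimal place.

n·sin(A/2) = 1.320 × sin 30° = 1.320 × 0.5000 = 0.6600.
D_min = 2·arcsin(0.6600) − 60° = 2 × 41.300° − 60° = 22.600°.

22.6°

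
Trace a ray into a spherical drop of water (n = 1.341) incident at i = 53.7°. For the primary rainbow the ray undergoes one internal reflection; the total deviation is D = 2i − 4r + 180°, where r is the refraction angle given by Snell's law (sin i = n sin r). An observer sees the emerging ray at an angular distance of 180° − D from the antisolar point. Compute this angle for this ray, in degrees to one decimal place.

40.4°

sin r = sin 53.7° / 1.341 = 0.8059/1.341 = 0.6010; r = 36.94°.
D = 2·53.7° − 4·36.94° + 180° = 107.40° − 147.76° + 180° = 139.64°.
Angle from antisolar point = 180° − D = 40.36°.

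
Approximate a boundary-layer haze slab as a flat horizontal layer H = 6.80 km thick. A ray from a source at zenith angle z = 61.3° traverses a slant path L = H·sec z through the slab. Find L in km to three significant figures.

sec z = 1/cos 61.3° = 2.0824.
L = 6.80 × 2.0824 = 14.160 km.

14.2 km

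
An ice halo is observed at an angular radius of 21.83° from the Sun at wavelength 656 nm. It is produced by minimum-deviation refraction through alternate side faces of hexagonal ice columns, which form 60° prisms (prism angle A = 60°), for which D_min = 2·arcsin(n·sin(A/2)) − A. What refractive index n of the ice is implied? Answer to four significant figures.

Rearranging: n = sin((D_min + A)/2) / sin(A/2).
(D_min + A)/2 = (21.83° + 60°)/2 = 40.915°.
n = sin 40.915° / sin 30° = 0.6549 / 0.5000 = 1.3099.

1.310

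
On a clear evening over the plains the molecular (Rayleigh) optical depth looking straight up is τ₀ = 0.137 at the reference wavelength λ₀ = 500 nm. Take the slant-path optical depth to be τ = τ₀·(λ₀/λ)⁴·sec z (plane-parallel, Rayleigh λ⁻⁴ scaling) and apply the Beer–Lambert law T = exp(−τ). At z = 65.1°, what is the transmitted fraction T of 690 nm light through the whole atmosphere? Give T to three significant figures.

sec 65.1° = 2.3751.
τ = 0.137 × (500/690)⁴ × 2.3751 = 0.137 × 0.2757 × 2.3751 = 0.0897.
T = exp(−0.0897) = 0.9142.

0.914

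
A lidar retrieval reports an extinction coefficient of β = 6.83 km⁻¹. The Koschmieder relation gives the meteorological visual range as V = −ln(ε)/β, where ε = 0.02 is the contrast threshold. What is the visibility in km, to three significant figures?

0.573 km

V = −ln(0.02) / 6.83 = 3.912 / 6.83 = 0.5728 km.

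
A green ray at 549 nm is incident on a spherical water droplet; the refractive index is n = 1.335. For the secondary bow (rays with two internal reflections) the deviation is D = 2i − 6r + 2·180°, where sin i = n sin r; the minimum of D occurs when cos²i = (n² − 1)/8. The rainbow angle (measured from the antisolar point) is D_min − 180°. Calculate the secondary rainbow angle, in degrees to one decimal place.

cos²i = (1.78222 − 1)/8 = 0.09778; i = arccos(0.31269) = 71.778°.
sin r = sin 71.778°/1.335 = 0.71150; r = 45.357°.
D_min = 2·71.778° − 6·45.357° + 360° = 231.414°.
Rainbow angle = D_min − 180° = 51.414°.

51.4°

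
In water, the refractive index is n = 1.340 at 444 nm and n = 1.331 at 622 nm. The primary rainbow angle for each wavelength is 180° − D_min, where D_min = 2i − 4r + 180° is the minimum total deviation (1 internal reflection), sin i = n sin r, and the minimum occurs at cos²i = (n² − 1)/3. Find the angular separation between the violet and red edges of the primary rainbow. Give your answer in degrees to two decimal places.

At 444 nm (n = 1.340): cos²i = 0.26520 → i = 59.004°, r = 39.770°, D_min = 138.929°, rainbow angle = 41.071°.
At 622 nm (n = 1.331): cos²i = 0.25719 → i = 59.527°, r = 40.356°, D_min = 137.630°, rainbow angle = 42.370°.
Angular width = |41.071° − 42.370°| = 1.299°.

1.30°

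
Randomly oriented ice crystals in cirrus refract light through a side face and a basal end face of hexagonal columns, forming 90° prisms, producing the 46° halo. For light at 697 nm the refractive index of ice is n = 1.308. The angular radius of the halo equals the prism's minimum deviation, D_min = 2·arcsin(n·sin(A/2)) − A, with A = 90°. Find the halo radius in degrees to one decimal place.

n·sin(A/2) = 1.308 × sin 45° = 1.308 × 0.7071 = 0.9249.
D_min = 2·arcsin(0.9249) − 90° = 2 × 67.653° − 90° = 45.305°.

45.3°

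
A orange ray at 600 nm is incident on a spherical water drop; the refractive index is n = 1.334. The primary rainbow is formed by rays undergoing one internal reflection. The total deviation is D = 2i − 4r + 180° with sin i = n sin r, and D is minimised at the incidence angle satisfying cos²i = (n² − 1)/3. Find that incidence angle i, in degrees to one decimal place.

cos²i = (1.334² − 1)/3 = (1.77956 − 1)/3 = 0.25985.
cos i = 0.50976, so i = 59.352°.

59.4°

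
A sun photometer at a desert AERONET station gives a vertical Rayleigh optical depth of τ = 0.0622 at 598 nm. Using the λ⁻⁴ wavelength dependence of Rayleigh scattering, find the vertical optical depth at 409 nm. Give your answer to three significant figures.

τ(409 nm) = τ(598 nm) × (598/409)⁴ = 0.0622 × (1.4621)⁴ = 0.0622 × 4.5700 = 0.2843.

0.284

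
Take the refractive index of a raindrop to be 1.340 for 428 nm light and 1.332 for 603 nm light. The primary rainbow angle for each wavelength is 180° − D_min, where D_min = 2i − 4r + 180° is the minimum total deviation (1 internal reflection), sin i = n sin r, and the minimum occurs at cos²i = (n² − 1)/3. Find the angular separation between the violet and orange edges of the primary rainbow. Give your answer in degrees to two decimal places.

At 428 nm (n = 1.340): cos²i = 0.26520 → i = 59.004°, r = 39.770°, D_min = 138.929°, rainbow angle = 41.071°.
At 603 nm (n = 1.332): cos²i = 0.25807 → i = 59.469°, r = 40.290°, D_min = 137.776°, rainbow angle = 42.224°.
Angular width = |41.071° − 42.224°| = 1.153°.

1.15°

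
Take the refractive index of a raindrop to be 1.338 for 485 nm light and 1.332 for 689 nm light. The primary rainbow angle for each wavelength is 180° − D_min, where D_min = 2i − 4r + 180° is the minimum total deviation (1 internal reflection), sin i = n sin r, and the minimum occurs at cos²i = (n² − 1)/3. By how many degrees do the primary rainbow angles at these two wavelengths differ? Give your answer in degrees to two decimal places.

At 485 nm (n = 1.338): cos²i = 0.26341 → i = 59.120°, r = 39.899°, D_min = 138.643°, rainbow angle = 41.357°.
At 689 nm (n = 1.332): cos²i = 0.25807 → i = 59.469°, r = 40.290°, D_min = 137.776°, rainbow angle = 42.224°.
Angular width = |41.357° − 42.224°| = 0.867°.

0.87°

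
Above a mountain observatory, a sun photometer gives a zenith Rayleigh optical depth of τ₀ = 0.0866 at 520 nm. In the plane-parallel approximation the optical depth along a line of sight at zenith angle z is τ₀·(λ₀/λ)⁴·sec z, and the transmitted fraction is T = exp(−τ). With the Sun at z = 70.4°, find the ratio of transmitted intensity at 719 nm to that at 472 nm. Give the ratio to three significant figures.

1.36

Airmass: sec 70.4° = 2.9811.
τ(719 nm) = 0.0866 × (520/719)⁴ × 2.9811 = 0.0866 × 0.2736 × 2.9811 = 0.0706.
τ(472 nm) = 0.0866 × (520/472)⁴ × 2.9811 = 0.0866 × 1.4731 × 2.9811 = 0.3803.
T(719)/T(472) = exp(τ_B − τ_A) = exp(0.3097) = 1.3630.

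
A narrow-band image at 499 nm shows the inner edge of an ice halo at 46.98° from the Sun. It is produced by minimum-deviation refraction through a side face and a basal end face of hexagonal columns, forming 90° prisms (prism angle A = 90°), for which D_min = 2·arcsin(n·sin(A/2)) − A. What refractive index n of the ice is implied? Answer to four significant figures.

Rearranging: n = sin((D_min + A)/2) / sin(A/2).
(D_min + A)/2 = (46.98° + 90°)/2 = 68.490°.
n = sin 68.490° / sin 45° = 0.9304 / 0.7071 = 1.3157.

1.316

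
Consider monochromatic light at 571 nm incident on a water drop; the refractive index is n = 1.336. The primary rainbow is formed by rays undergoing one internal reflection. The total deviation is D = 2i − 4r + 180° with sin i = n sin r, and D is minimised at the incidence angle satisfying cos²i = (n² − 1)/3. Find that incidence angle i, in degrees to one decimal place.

59.2°

cos²i = (1.336² − 1)/3 = (1.78490 − 1)/3 = 0.26163.
cos i = 0.51150, so i = 59.236°.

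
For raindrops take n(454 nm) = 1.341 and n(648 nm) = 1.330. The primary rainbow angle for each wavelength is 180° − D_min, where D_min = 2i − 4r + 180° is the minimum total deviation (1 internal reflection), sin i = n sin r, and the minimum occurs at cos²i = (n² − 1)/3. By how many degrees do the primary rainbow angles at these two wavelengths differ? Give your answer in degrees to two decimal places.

1.59°

At 454 nm (n = 1.341): cos²i = 0.26609 → i = 58.946°, r = 39.705°, D_min = 139.071°, rainbow angle = 40.929°.
At 648 nm (n = 1.330): cos²i = 0.25630 → i = 59.585°, r = 40.422°, D_min = 137.484°, rainbow angle = 42.516°.
Angular width = |40.929° − 42.516°| = 1.588°.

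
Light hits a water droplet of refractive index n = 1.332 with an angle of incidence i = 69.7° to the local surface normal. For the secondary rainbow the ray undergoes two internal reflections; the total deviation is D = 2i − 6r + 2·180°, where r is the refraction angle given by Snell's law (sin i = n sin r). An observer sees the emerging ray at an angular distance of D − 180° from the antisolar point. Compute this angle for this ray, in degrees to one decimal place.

sin r = sin 69.7° / 1.332 = 0.9379/1.332 = 0.7041; r = 44.76°.
D = 2·69.7° − 6·44.76° + 2·180° = 139.40° − 268.55° + 360° = 230.85°.
Angle from antisolar point = D − 180° = 50.85°.

50.8°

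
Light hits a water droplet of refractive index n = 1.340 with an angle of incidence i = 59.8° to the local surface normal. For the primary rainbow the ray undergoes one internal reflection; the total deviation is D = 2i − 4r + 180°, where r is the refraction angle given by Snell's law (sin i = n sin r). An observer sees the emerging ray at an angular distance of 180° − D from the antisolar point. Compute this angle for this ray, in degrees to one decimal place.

sin r = sin 59.8° / 1.340 = 0.8643/1.340 = 0.6450; r = 40.16°.
D = 2·59.8° − 4·40.16° + 180° = 119.60° − 160.66° + 180° = 138.94°.
Angle from antisolar point = 180° − D = 41.06°.

41.1°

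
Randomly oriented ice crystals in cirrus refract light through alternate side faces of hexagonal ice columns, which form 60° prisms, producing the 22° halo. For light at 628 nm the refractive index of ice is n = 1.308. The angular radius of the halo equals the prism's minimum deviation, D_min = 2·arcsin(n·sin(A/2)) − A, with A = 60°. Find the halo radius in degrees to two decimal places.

21.69°

n·sin(A/2) = 1.308 × sin 30° = 1.308 × 0.5000 = 0.6540.
D_min = 2·arcsin(0.6540) − 60° = 2 × 40.844° − 60° = 21.688°.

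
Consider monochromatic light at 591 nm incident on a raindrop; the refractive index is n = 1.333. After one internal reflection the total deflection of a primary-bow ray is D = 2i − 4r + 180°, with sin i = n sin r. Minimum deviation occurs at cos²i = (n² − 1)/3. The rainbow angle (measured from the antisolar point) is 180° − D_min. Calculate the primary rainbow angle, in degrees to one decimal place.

42.1°

cos²i = (1.77689 − 1)/3 = 0.25896; i = arccos(0.50888) = 59.410°.
sin r = sin 59.410°/1.333 = 0.64579; r = 40.225°.
D_min = 2·59.410° − 4·40.225° + 180° = 137.922°.
Rainbow angle = 180° − D_min = 42.078°.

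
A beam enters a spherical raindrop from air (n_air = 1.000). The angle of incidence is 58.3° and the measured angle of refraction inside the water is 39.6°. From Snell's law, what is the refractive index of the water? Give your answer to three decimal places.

n = sin θ_i / sin θ_r = sin 58.3° / sin 39.6° = 0.8508 / 0.6374 = 1.3348.

1.335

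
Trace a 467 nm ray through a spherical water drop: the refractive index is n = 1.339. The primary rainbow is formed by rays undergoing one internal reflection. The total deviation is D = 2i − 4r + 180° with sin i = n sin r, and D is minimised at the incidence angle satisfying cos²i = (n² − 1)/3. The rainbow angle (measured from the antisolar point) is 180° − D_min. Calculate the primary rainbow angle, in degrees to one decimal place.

41.2°

cos²i = (1.79292 − 1)/3 = 0.26431; i = arccos(0.51411) = 59.062°.
sin r = sin 59.062°/1.339 = 0.64057; r = 39.834°.
D_min = 2·59.062° − 4·39.834° + 180° = 138.786°.
Rainbow angle = 180° − D_min = 41.214°.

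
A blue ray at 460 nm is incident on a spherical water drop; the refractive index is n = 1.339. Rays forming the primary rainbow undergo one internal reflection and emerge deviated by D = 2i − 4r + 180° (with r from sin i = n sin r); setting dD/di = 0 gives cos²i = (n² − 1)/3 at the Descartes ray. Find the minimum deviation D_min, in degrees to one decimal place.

138.8°

cos²i = (1.79292 − 1)/3 = 0.26431; i = arccos(0.51411) = 59.062°.
sin r = sin 59.062°/1.339 = 0.64057; r = 39.834°.
D_min = 2·59.062° − 4·39.834° + 180° = 138.786°.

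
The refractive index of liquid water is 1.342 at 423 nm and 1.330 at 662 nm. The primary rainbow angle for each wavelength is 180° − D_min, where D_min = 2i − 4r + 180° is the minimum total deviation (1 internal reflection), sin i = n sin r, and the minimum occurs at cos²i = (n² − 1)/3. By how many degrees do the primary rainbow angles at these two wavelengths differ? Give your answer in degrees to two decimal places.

At 423 nm (n = 1.342): cos²i = 0.26699 → i = 58.888°, r = 39.641°, D_min = 139.213°, rainbow angle = 40.787°.
At 662 nm (n = 1.330): cos²i = 0.25630 → i = 59.585°, r = 40.422°, D_min = 137.484°, rainbow angle = 42.516°.
Angular width = |40.787° − 42.516°| = 1.729°.

1.73°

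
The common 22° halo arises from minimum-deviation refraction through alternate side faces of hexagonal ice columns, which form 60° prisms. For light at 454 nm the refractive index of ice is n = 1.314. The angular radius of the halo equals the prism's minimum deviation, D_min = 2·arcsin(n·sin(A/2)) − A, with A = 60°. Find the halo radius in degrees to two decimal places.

22.14°

n·sin(A/2) = 1.314 × sin 30° = 1.314 × 0.5000 = 0.6570.
D_min = 2·arcsin(0.6570) − 60° = 2 × 41.071° − 60° = 22.143°.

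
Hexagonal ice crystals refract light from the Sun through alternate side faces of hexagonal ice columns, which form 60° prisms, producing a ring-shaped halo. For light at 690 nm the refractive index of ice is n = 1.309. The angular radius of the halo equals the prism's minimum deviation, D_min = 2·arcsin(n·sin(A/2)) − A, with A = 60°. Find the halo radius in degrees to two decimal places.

21.76°

n·sin(A/2) = 1.309 × sin 30° = 1.309 × 0.5000 = 0.6545.
D_min = 2·arcsin(0.6545) − 60° = 2 × 40.882° − 60° = 21.763°.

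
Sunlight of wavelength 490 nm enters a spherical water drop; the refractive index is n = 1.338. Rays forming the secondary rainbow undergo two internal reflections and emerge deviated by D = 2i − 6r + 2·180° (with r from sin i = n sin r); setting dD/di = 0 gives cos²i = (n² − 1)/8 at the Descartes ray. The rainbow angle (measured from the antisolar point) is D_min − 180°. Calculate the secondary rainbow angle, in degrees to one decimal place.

cos²i = (1.79024 − 1)/8 = 0.09878; i = arccos(0.31429) = 71.682°.
sin r = sin 71.682°/1.338 = 0.70951; r = 45.195°.
D_min = 2·71.682° − 6·45.195° + 360° = 232.193°.
Rainbow angle = D_min − 180° = 52.193°.

52.2°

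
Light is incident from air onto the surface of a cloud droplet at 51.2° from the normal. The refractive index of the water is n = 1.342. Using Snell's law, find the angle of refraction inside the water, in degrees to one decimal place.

35.5°

Snell: sin θ_r = sin θ_i / n = sin 51.2° / 1.342 = 0.7793 / 1.342 = 0.5807.
θ_r = arcsin(0.5807) = 35.50°.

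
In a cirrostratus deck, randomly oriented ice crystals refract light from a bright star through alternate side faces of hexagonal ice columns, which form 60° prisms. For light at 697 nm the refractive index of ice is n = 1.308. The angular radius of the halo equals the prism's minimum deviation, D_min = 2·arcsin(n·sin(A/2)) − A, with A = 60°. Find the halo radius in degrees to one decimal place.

n·sin(A/2) = 1.308 × sin 30° = 1.308 × 0.5000 = 0.6540.
D_min = 2·arcsin(0.6540) − 60° = 2 × 40.844° − 60° = 21.688°.

21.7°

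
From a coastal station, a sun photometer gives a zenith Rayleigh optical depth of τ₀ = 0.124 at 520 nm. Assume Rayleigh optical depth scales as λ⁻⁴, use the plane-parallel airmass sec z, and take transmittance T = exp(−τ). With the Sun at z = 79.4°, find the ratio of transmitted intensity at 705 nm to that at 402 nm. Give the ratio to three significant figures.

Airmass: sec 79.4° = 5.4362.
τ(705 nm) = 0.124 × (520/705)⁴ × 5.4362 = 0.124 × 0.2960 × 5.4362 = 0.1995.
τ(402 nm) = 0.124 × (520/402)⁴ × 5.4362 = 0.124 × 2.7997 × 5.4362 = 1.8872.
T(705)/T(402) = exp(τ_B − τ_A) = exp(1.6877) = 5.4072.

5.41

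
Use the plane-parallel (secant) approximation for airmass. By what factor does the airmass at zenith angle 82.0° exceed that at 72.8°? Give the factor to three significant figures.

2.12

X(82.0°)/X(72.8°) = sec 82.0° / sec 72.8° = cos 72.8° / cos 82.0° = 0.2957/0.1392 = 2.1248.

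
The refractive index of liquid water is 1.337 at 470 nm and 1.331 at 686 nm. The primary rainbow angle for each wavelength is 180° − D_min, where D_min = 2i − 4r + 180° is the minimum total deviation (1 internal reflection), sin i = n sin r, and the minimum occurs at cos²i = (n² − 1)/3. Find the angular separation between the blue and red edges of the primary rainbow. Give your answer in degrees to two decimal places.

At 470 nm (n = 1.337): cos²i = 0.26252 → i = 59.178°, r = 39.964°, D_min = 138.500°, rainbow angle = 41.500°.
At 686 nm (n = 1.331): cos²i = 0.25719 → i = 59.527°, r = 40.356°, D_min = 137.630°, rainbow angle = 42.370°.
Angular width = |41.500° − 42.370°| = 0.870°.

0.87°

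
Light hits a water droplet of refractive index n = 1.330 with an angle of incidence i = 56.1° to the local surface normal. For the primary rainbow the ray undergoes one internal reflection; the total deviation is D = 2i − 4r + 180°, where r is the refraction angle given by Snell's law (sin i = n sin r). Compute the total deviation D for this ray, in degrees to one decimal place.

137.7°

sin r = sin 56.1° / 1.330 = 0.8300/1.330 = 0.6241; r = 38.61°.
D = 2·56.1° − 4·38.61° + 180° = 112.20° − 154.46° + 180° = 137.74°.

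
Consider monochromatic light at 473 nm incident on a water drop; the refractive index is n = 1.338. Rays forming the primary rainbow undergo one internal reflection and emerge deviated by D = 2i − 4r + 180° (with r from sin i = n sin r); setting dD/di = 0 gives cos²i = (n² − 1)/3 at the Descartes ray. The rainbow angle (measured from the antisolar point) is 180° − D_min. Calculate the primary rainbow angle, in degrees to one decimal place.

cos²i = (1.79024 − 1)/3 = 0.26341; i = arccos(0.51324) = 59.120°.
sin r = sin 59.120°/1.338 = 0.64144; r = 39.899°.
D_min = 2·59.120° − 4·39.899° + 180° = 138.643°.
Rainbow angle = 180° − D_min = 41.357°.

41.4°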